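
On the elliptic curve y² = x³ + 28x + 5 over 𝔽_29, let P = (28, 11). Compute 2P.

tangent at (28, 11): λ = (3·28² + 28)/(2·11) ≡ 2/22. 22⁻¹ ≡ 4 (mod 29), so λ ≡ 2·4 ≡ 8.
  x = λ² - 28 - 28 = 64 - 56 ≡ 8; y = λ·(28 - 8) - 11 ≡ 4. → (8, 4)

(8, 4)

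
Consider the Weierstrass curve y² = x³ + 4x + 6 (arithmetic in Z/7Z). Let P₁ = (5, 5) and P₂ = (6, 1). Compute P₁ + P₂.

(5, 5) + (6, 1). λ = (1 - 5)/(6 - 5) ≡ 3/1 mod 7. 1⁻¹ ≡ 1 (mod 7), so λ ≡ 3.
  x = λ² - 5 - 6 = 9 - 11 ≡ 5; y = λ·(5 - 5) - 5 ≡ 2. → (5, 2)

(5, 2)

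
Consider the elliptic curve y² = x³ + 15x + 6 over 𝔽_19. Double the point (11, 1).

(17, 5)

tangent at (11, 1): λ = (3·11² + 15)/(2·1) ≡ 17/2. 2⁻¹ ≡ 10 (mod 19), so λ ≡ 17·10 ≡ 18.
  x = λ² - 11 - 11 = 324 - 22 ≡ 17; y = λ·(11 - 17) - 1 ≡ 5. → (17, 5)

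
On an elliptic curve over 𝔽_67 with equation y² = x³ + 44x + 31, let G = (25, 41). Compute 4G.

(41, 2)

Repeated addition: build up to 4G.
2G: tangent at (25, 41): λ = (3·25² + 44)/(2·41) ≡ 43/15. 15⁻¹ ≡ 9 (mod 67) since 15·9 = 135 ≡ 1, so λ ≡ 43·9 ≡ 52.
  x = λ² - 25 - 25 = 2704 - 50 ≡ 41; y = λ·(25 - 41) - 41 ≡ 65. → (41, 65)
3G: (41, 65) + (25, 41). λ = (41 - 65)/(25 - 41) ≡ 43/51 mod 67. 51⁻¹ ≡ 46 (mod 67), so λ ≡ 35.
  x = λ² - 41 - 25 = 1225 - 66 ≡ 20; y = λ·(41 - 20) - 65 ≡ 0. → (20, 0)
4G: (20, 0) + (25, 41). λ = (41 - 0)/(25 - 20) ≡ 41/5 mod 67. 5⁻¹ ≡ 27 (mod 67) since 5·27 = 135 ≡ 1, so λ ≡ 35.
  x = λ² - 20 - 25 = 1225 - 45 ≡ 41; y = λ·(20 - 41) - 0 ≡ 2. → (41, 2)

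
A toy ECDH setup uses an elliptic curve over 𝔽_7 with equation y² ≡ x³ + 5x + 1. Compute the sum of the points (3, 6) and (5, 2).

(3, 1)

(3, 6) + (5, 2). λ = (2 - 6)/(5 - 3) ≡ 3/2 mod 7. 2⁻¹ ≡ 4 (mod 7) since 2·4 = 8 ≡ 1, so λ ≡ 5.
  x = λ² - 3 - 5 = 25 - 8 ≡ 3; y = λ·(3 - 3) - 6 ≡ 1. → (3, 1)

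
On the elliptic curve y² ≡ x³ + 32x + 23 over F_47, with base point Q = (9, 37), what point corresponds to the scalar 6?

(11, 22)

Double-and-add on 6 = (110)₂. Start with Q = (9, 37) for the leading 1-bit.
double: tangent at (9, 37): λ = (3·9² + 32)/(2·37) ≡ 40/27. 27⁻¹ ≡ 7 (mod 47), so λ ≡ 40·7 ≡ 45.
  x = λ² - 9 - 9 = 2025 - 18 ≡ 33; y = λ·(9 - 33) - 37 ≡ 11. → (33, 11)
add Q: (33, 11) + (9, 37). λ = (37 - 11)/(9 - 33) ≡ 26/23 mod 47. 23⁻¹ ≡ 45 (mod 47) since 23·45 = 1035 ≡ 1, so λ ≡ 42.
  x = λ² - 33 - 9 = 1764 - 42 ≡ 30; y = λ·(33 - 30) - 11 ≡ 21. → (30, 21)
double: tangent at (30, 21): λ = (3·30² + 32)/(2·21) ≡ 6/42. 42⁻¹ ≡ 28 (mod 47), so λ ≡ 6·28 ≡ 27.
  x = λ² - 30 - 30 = 729 - 60 ≡ 11; y = λ·(30 - 11) - 21 ≡ 22. → (11, 22)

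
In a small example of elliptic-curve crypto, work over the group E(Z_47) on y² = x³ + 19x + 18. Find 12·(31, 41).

Write G = (31, 41).
Double-and-add on 12 = (1100)₂. Start with G = (31, 41) for the leading 1-bit.
double: tangent at (31, 41): λ = (3·31² + 19)/(2·41) ≡ 35/35. 35⁻¹ ≡ 43 (mod 47), so λ ≡ 35·43 ≡ 1.
  x = λ² - 31 - 31 = 1 - 62 ≡ 33; y = λ·(31 - 33) - 41 ≡ 4. → (33, 4)
add G: (33, 4) + (31, 41). λ = (41 - 4)/(31 - 33) ≡ 37/45 mod 47. 45⁻¹ ≡ 23 (mod 47) since 45·23 = 1035 ≡ 1, so λ ≡ 5.
  x = λ² - 33 - 31 = 25 - 64 ≡ 8; y = λ·(33 - 8) - 4 ≡ 27. → (8, 27)
double: tangent at (8, 27): λ = (3·8² + 19)/(2·27) ≡ 23/7. 7⁻¹ ≡ 27 (mod 47), so λ ≡ 23·27 ≡ 10.
  x = λ² - 8 - 8 = 100 - 16 ≡ 37; y = λ·(8 - 37) - 27 ≡ 12. → (37, 12)
double: tangent at (37, 12): λ = (3·37² + 19)/(2·12) ≡ 37/24. 24⁻¹ ≡ 2 (mod 47) since 24·2 = 48 ≡ 1, so λ ≡ 37·2 ≡ 27.
  x = λ² - 37 - 37 = 729 - 74 ≡ 44; y = λ·(37 - 44) - 12 ≡ 34. → (44, 34)

(44, 34)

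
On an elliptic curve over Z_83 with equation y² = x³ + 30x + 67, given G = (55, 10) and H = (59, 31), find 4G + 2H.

(39, 7)

First 4G:
Double-and-add on 4 = (100)₂. Start with G = (55, 10) for the leading 1-bit.
double: tangent at (55, 10): λ = (3·55² + 30)/(2·10) ≡ 58/20. 20⁻¹ ≡ 54 (mod 83), so λ ≡ 58·54 ≡ 61.
  x = λ² - 55 - 55 = 3721 - 110 ≡ 42; y = λ·(55 - 42) - 10 ≡ 36. → (42, 36)
double: tangent at (42, 36): λ = (3·42² + 30)/(2·36) ≡ 10/72. 72⁻¹ ≡ 15 (mod 83), so λ ≡ 10·15 ≡ 67.
  x = λ² - 42 - 42 = 4489 - 84 ≡ 6; y = λ·(42 - 6) - 36 ≡ 52. → (6, 52)
4G = (6, 52).
Next 2H:
Repeated addition: build up to 2H.
2H: tangent at (59, 31): λ = (3·59² + 30)/(2·31) ≡ 15/62. 62⁻¹ ≡ 79 (mod 83) since 62·79 = 4898 ≡ 1, so λ ≡ 15·79 ≡ 23.
  x = λ² - 59 - 59 = 529 - 118 ≡ 79; y = λ·(59 - 79) - 31 ≡ 7. → (79, 7)
2H = (79, 7).
Finally 4G + 2H:
(6, 52) + (79, 7). λ = (7 - 52)/(79 - 6) ≡ 38/73 mod 83. 73⁻¹ ≡ 58 (mod 83) since 73·58 = 4234 ≡ 1, so λ ≡ 46.
  x = λ² - 6 - 79 = 2116 - 85 ≡ 39; y = λ·(6 - 39) - 52 ≡ 7. → (39, 7)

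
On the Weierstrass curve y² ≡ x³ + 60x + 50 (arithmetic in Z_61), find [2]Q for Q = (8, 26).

(36, 26)

tangent at (8, 26): λ = (3·8² + 60)/(2·26) ≡ 8/52. 52⁻¹ ≡ 27 (mod 61) since 52·27 = 1404 ≡ 1, so λ ≡ 8·27 ≡ 33.
  x = λ² - 8 - 8 = 1089 - 16 ≡ 36; y = λ·(8 - 36) - 26 ≡ 26. → (36, 26)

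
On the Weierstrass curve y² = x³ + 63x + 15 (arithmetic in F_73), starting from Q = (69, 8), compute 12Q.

(6, 5)

Double-and-add on 12 = (1100)₂. Start with Q = (69, 8) for the leading 1-bit.
double: tangent at (69, 8): λ = (3·69² + 63)/(2·8) ≡ 38/16. 16⁻¹ ≡ 32 (mod 73) since 16·32 = 512 ≡ 1, so λ ≡ 38·32 ≡ 48.
  x = λ² - 69 - 69 = 2304 - 138 ≡ 49; y = λ·(69 - 49) - 8 ≡ 3. → (49, 3)
add Q: (49, 3) + (69, 8). λ = (8 - 3)/(69 - 49) ≡ 5/20 mod 73. 20⁻¹ ≡ 11 (mod 73) since 20·11 = 220 ≡ 1, so λ ≡ 55.
  x = λ² - 49 - 69 = 3025 - 118 ≡ 60; y = λ·(49 - 60) - 3 ≡ 49. → (60, 49)
double: tangent at (60, 49): λ = (3·60² + 63)/(2·49) ≡ 59/25. 25⁻¹ ≡ 38 (mod 73), so λ ≡ 59·38 ≡ 52.
  x = λ² - 60 - 60 = 2704 - 120 ≡ 29; y = λ·(60 - 29) - 49 ≡ 30. → (29, 30)
double: tangent at (29, 30): λ = (3·29² + 63)/(2·30) ≡ 31/60. 60⁻¹ ≡ 28 (mod 73), so λ ≡ 31·28 ≡ 65.
  x = λ² - 29 - 29 = 4225 - 58 ≡ 6; y = λ·(29 - 6) - 30 ≡ 5. → (6, 5)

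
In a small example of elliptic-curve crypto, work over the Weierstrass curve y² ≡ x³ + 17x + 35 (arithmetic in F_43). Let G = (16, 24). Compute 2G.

tangent at (16, 24): λ = (3·16² + 17)/(2·24) ≡ 11/5. 5⁻¹ ≡ 26 (mod 43), so λ ≡ 11·26 ≡ 28.
  x = λ² - 16 - 16 = 784 - 32 ≡ 21; y = λ·(16 - 21) - 24 ≡ 8. → (21, 8)

(21, 8)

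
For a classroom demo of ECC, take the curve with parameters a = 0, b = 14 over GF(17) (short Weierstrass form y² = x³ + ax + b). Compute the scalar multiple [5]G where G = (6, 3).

Repeated addition: build up to 5G.
2G: tangent at (6, 3): λ = (3·6² + 0)/(2·3) ≡ 6/6. 6⁻¹ ≡ 3 (mod 17) since 6·3 = 18 ≡ 1, so λ ≡ 6·3 ≡ 1.
  x = λ² - 6 - 6 = 1 - 12 ≡ 6; y = λ·(6 - 6) - 3 ≡ 14. → (6, 14)
3G: (6, 14) + (6, 3): same x and y₁ ≡ -y₂, so the sum is O.
4G: O + (6, 3) = (6, 3) (identity).
5G: tangent at (6, 3): λ = (3·6² + 0)/(2·3) ≡ 6/6. 6⁻¹ ≡ 3 (mod 17) since 6·3 = 18 ≡ 1, so λ ≡ 6·3 ≡ 1.
  x = λ² - 6 - 6 = 1 - 12 ≡ 6; y = λ·(6 - 6) - 3 ≡ 14. → (6, 14)

(6, 14)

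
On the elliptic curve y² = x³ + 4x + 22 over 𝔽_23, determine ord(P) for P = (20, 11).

2P: tangent at (20, 11): λ = (3·20² + 4)/(2·11) ≡ 8/22. 22⁻¹ ≡ 22 (mod 23) since 22·22 = 484 ≡ 1, so λ ≡ 8·22 ≡ 15.
  x = λ² - 20 - 20 = 225 - 40 ≡ 1; y = λ·(20 - 1) - 11 ≡ 21. → (1, 21)
3P: (1, 21) + (20, 11). λ = (11 - 21)/(20 - 1) ≡ 13/19 mod 23. 19⁻¹ ≡ 17 (mod 23), so λ ≡ 14.
  x = λ² - 1 - 20 = 196 - 21 ≡ 14; y = λ·(1 - 14) - 21 ≡ 4. → (14, 4)
4P: (14, 4) + (20, 11). λ = (11 - 4)/(20 - 14) ≡ 7/6 mod 23. 6⁻¹ ≡ 4 (mod 23) since 6·4 = 24 ≡ 1, so λ ≡ 5.
  x = λ² - 14 - 20 = 25 - 34 ≡ 14; y = λ·(14 - 14) - 4 ≡ 19. → (14, 19)
5P: (14, 19) + (20, 11). λ = (11 - 19)/(20 - 14) ≡ 15/6 mod 23. 6⁻¹ ≡ 4 (mod 23) since 6·4 = 24 ≡ 1, so λ ≡ 14.
  x = λ² - 14 - 20 = 196 - 34 ≡ 1; y = λ·(14 - 1) - 19 ≡ 2. → (1, 2)
6P: (1, 2) + (20, 11). λ = (11 - 2)/(20 - 1) ≡ 9/19 mod 23. 19⁻¹ ≡ 17 (mod 23) since 19·17 = 323 ≡ 1, so λ ≡ 15.
  x = λ² - 1 - 20 = 225 - 21 ≡ 20; y = λ·(1 - 20) - 2 ≡ 12. → (20, 12)
7P: (20, 12) + (20, 11): same x and y₁ ≡ -y₂, so the sum is 𝒪.
7P = 𝒪, so the order is 7.

7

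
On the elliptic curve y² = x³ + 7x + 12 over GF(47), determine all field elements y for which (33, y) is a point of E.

15, 32

x³ + 7x + 12 = 36180 ≡ 37 (mod 47).
Square roots of 37 mod 47: 15 and 32 (since 15² = 225 ≡ 37).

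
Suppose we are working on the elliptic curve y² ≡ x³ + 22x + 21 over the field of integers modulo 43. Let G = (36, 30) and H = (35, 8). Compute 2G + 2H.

First 2G:
Repeated addition: build up to 2G.
2G: tangent at (36, 30): λ = (3·36² + 22)/(2·30) ≡ 40/17. 17⁻¹ ≡ 38 (mod 43), so λ ≡ 40·38 ≡ 15.
  x = λ² - 36 - 36 = 225 - 72 ≡ 24; y = λ·(36 - 24) - 30 ≡ 21. → (24, 21)
2G = (24, 21).
Next 2H:
Repeated addition: build up to 2H.
2H: tangent at (35, 8): λ = (3·35² + 22)/(2·8) ≡ 42/16. 16⁻¹ ≡ 35 (mod 43), so λ ≡ 42·35 ≡ 8.
  x = λ² - 35 - 35 = 64 - 70 ≡ 37; y = λ·(35 - 37) - 8 ≡ 19. → (37, 19)
2H = (37, 19).
Finally 2G + 2H:
(24, 21) + (37, 19). λ = (19 - 21)/(37 - 24) ≡ 41/13 mod 43. 13⁻¹ ≡ 10 (mod 43), so λ ≡ 23.
  x = λ² - 24 - 37 = 529 - 61 ≡ 38; y = λ·(24 - 38) - 21 ≡ 1. → (38, 1)

(38, 1)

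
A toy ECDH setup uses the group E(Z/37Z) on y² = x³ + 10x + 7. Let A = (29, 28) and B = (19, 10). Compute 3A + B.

(9, 7)

First 3A:
Repeated addition: build up to 3A.
2A: tangent at (29, 28): λ = (3·29² + 10)/(2·28) ≡ 17/19. 19⁻¹ ≡ 2 (mod 37) since 19·2 = 38 ≡ 1, so λ ≡ 17·2 ≡ 34.
  x = λ² - 29 - 29 = 1156 - 58 ≡ 25; y = λ·(29 - 25) - 28 ≡ 34. → (25, 34)
3A: (25, 34) + (29, 28). λ = (28 - 34)/(29 - 25) ≡ 31/4 mod 37. 4⁻¹ ≡ 28 (mod 37), so λ ≡ 17.
  x = λ² - 25 - 29 = 289 - 54 ≡ 13; y = λ·(25 - 13) - 34 ≡ 22. → (13, 22)
3A = (13, 22).
Finally 3A + B:
(13, 22) + (19, 10). λ = (10 - 22)/(19 - 13) ≡ 25/6 mod 37. 6⁻¹ ≡ 31 (mod 37) since 6·31 = 186 ≡ 1, so λ ≡ 35.
  x = λ² - 13 - 19 = 1225 - 32 ≡ 9; y = λ·(13 - 9) - 22 ≡ 7. → (9, 7)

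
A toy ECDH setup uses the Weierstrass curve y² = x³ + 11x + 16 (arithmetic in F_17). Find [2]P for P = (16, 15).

tangent at (16, 15): λ = (3·16² + 11)/(2·15) ≡ 14/13. 13⁻¹ ≡ 4 (mod 17), so λ ≡ 14·4 ≡ 5.
  x = λ² - 16 - 16 = 25 - 32 ≡ 10; y = λ·(16 - 10) - 15 ≡ 15. → (10, 15)

(10, 15)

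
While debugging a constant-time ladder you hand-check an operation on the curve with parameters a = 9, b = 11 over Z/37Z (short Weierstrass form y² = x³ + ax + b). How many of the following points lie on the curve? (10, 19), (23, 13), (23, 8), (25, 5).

3

(10, 19): 19² ≡ 28, rhs ≡ 28 → on.
(23, 13): 13² ≡ 21, rhs ≡ 27 → off.
(23, 8): 8² ≡ 27, rhs ≡ 27 → on.
(25, 5): 5² ≡ 25, rhs ≡ 25 → on.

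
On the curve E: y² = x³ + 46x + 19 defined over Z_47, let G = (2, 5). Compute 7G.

(24, 1)

Repeated addition: build up to 7G.
2G: tangent at (2, 5): λ = (3·2² + 46)/(2·5) ≡ 11/10. 10⁻¹ ≡ 33 (mod 47) since 10·33 = 330 ≡ 1, so λ ≡ 11·33 ≡ 34.
  x = λ² - 2 - 2 = 1156 - 4 ≡ 24; y = λ·(2 - 24) - 5 ≡ 46. → (24, 46)
3G: (24, 46) + (2, 5). λ = (5 - 46)/(2 - 24) ≡ 6/25 mod 47. 25⁻¹ ≡ 32 (mod 47) since 25·32 = 800 ≡ 1, so λ ≡ 4.
  x = λ² - 24 - 2 = 16 - 26 ≡ 37; y = λ·(24 - 37) - 46 ≡ 43. → (37, 43)
4G: (37, 43) + (2, 5). λ = (5 - 43)/(2 - 37) ≡ 9/12 mod 47. 12⁻¹ ≡ 4 (mod 47), so λ ≡ 36.
  x = λ² - 37 - 2 = 1296 - 39 ≡ 35; y = λ·(37 - 35) - 43 ≡ 29. → (35, 29)
5G: (35, 29) + (2, 5). λ = (5 - 29)/(2 - 35) ≡ 23/14 mod 47. 14⁻¹ ≡ 37 (mod 47) since 14·37 = 518 ≡ 1, so λ ≡ 5.
  x = λ² - 35 - 2 = 25 - 37 ≡ 35; y = λ·(35 - 35) - 29 ≡ 18. → (35, 18)
6G: (35, 18) + (2, 5). λ = (5 - 18)/(2 - 35) ≡ 34/14 mod 47. 14⁻¹ ≡ 37 (mod 47), so λ ≡ 36.
  x = λ² - 35 - 2 = 1296 - 37 ≡ 37; y = λ·(35 - 37) - 18 ≡ 4. → (37, 4)
7G: (37, 4) + (2, 5). λ = (5 - 4)/(2 - 37) ≡ 1/12 mod 47. 12⁻¹ ≡ 4 (mod 47), so λ ≡ 4.
  x = λ² - 37 - 2 = 16 - 39 ≡ 24; y = λ·(37 - 24) - 4 ≡ 1. → (24, 1)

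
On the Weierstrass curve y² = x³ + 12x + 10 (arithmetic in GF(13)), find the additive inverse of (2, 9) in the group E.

(2, 4)

-(2, 9) = (2, -9 mod 13) = (2, 4).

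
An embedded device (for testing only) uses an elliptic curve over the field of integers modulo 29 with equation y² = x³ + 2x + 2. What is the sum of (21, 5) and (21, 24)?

The two points share x = 21 and their y-coordinates satisfy 5 + 24 ≡ 0 (mod 29), so they are inverses. Their sum is 𝒪.

O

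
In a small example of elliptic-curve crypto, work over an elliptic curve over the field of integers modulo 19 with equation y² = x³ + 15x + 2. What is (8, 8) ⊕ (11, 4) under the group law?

(8, 8) + (11, 4). λ = (4 - 8)/(11 - 8) ≡ 15/3 mod 19. 3⁻¹ ≡ 13 (mod 19), so λ ≡ 5.
  x = λ² - 8 - 11 = 25 - 19 ≡ 6; y = λ·(8 - 6) - 8 ≡ 2. → (6, 2)

(6, 2)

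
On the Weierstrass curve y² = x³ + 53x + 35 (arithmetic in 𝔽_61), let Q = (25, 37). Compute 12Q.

(25, 37)

Double-and-add on 12 = (1100)₂. Start with Q = (25, 37) for the leading 1-bit.
double: tangent at (25, 37): λ = (3·25² + 53)/(2·37) ≡ 37/13. 13⁻¹ ≡ 47 (mod 61) since 13·47 = 611 ≡ 1, so λ ≡ 37·47 ≡ 31.
  x = λ² - 25 - 25 = 961 - 50 ≡ 57; y = λ·(25 - 57) - 37 ≡ 8. → (57, 8)
add Q: (57, 8) + (25, 37). λ = (37 - 8)/(25 - 57) ≡ 29/29 mod 61. 29⁻¹ ≡ 40 (mod 61), so λ ≡ 1.
  x = λ² - 57 - 25 = 1 - 82 ≡ 41; y = λ·(57 - 41) - 8 ≡ 8. → (41, 8)
double: tangent at (41, 8): λ = (3·41² + 53)/(2·8) ≡ 33/16. 16⁻¹ ≡ 42 (mod 61) since 16·42 = 672 ≡ 1, so λ ≡ 33·42 ≡ 44.
  x = λ² - 41 - 41 = 1936 - 82 ≡ 24; y = λ·(41 - 24) - 8 ≡ 8. → (24, 8)
double: tangent at (24, 8): λ = (3·24² + 53)/(2·8) ≡ 12/16. 16⁻¹ ≡ 42 (mod 61), so λ ≡ 12·42 ≡ 16.
  x = λ² - 24 - 24 = 256 - 48 ≡ 25; y = λ·(24 - 25) - 8 ≡ 37. → (25, 37)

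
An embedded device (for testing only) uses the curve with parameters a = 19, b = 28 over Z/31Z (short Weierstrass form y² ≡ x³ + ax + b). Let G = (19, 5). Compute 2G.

(21, 4)

tangent at (19, 5): λ = (3·19² + 19)/(2·5) ≡ 17/10. 10⁻¹ ≡ 28 (mod 31), so λ ≡ 17·28 ≡ 11.
  x = λ² - 19 - 19 = 121 - 38 ≡ 21; y = λ·(19 - 21) - 5 ≡ 4. → (21, 4)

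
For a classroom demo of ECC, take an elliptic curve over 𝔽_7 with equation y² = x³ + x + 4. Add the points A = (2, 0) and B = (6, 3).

(0, 5)

(2, 0) + (6, 3). λ = (3 - 0)/(6 - 2) ≡ 3/4 mod 7. 4⁻¹ ≡ 2 (mod 7), so λ ≡ 6.
  x = λ² - 2 - 6 = 36 - 8 ≡ 0; y = λ·(2 - 0) - 0 ≡ 5. → (0, 5)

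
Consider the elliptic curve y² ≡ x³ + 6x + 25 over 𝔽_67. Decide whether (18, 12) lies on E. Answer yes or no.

no

y² = 12² ≡ 10; x³ + 6x + 25 = 5965 ≡ 2 (mod 67). 10 ≠ 2.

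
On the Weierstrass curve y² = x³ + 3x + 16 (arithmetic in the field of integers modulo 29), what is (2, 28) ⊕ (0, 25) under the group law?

(22, 0)

(2, 28) + (0, 25). λ = (25 - 28)/(0 - 2) ≡ 26/27 mod 29. 27⁻¹ ≡ 14 (mod 29), so λ ≡ 16.
  x = λ² - 2 - 0 = 256 - 2 ≡ 22; y = λ·(2 - 22) - 28 ≡ 0. → (22, 0)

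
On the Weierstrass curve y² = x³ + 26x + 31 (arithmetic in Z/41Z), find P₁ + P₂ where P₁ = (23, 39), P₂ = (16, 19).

(23, 39) + (16, 19). λ = (19 - 39)/(16 - 23) ≡ 21/34 mod 41. 34⁻¹ ≡ 35 (mod 41) since 34·35 = 1190 ≡ 1, so λ ≡ 38.
  x = λ² - 23 - 16 = 1444 - 39 ≡ 11; y = λ·(23 - 11) - 39 ≡ 7. → (11, 7)

(11, 7)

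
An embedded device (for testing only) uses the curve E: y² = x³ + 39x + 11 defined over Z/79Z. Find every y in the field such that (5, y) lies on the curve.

x³ + 39x + 11 = 331 ≡ 15 (mod 79).
15 is a non-residue mod 79; no y exists.

none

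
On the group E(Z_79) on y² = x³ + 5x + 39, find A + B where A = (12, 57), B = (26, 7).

(12, 57) + (26, 7). λ = (7 - 57)/(26 - 12) ≡ 29/14 mod 79. 14⁻¹ ≡ 17 (mod 79), so λ ≡ 19.
  x = λ² - 12 - 26 = 361 - 38 ≡ 7; y = λ·(12 - 7) - 57 ≡ 38. → (7, 38)

(7, 38)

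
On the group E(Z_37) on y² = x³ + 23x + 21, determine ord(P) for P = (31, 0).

2P: (31, 0) + (31, 0): same x and y₁ ≡ -y₂, so the sum is 𝒪.
2P = 𝒪, so the order is 2.

2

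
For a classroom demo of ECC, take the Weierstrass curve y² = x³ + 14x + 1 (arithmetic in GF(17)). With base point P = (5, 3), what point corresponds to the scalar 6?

Repeated addition: build up to 6P.
2P: tangent at (5, 3): λ = (3·5² + 14)/(2·3) ≡ 4/6. 6⁻¹ ≡ 3 (mod 17), so λ ≡ 4·3 ≡ 12.
  x = λ² - 5 - 5 = 144 - 10 ≡ 15; y = λ·(5 - 15) - 3 ≡ 13. → (15, 13)
3P: (15, 13) + (5, 3). λ = (3 - 13)/(5 - 15) ≡ 7/7 mod 17. 7⁻¹ ≡ 5 (mod 17) since 7·5 = 35 ≡ 1, so λ ≡ 1.
  x = λ² - 15 - 5 = 1 - 20 ≡ 15; y = λ·(15 - 15) - 13 ≡ 4. → (15, 4)
4P: (15, 4) + (5, 3). λ = (3 - 4)/(5 - 15) ≡ 16/7 mod 17. 7⁻¹ ≡ 5 (mod 17), so λ ≡ 12.
  x = λ² - 15 - 5 = 144 - 20 ≡ 5; y = λ·(15 - 5) - 4 ≡ 14. → (5, 14)
5P: (5, 14) + (5, 3): same x and y₁ ≡ -y₂, so the sum is O.
6P: O + (5, 3) = (5, 3) (identity).

(5, 3)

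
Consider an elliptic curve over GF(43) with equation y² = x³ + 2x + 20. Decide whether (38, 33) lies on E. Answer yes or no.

yes

y² = 33² ≡ 14; x³ + 2x + 20 = 54968 ≡ 14 (mod 43). 14 = 14.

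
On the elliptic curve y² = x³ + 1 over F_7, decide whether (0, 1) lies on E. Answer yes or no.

y² = 1² ≡ 1; x³ + 0x + 1 = 1 ≡ 1 (mod 7). 1 = 1.

yes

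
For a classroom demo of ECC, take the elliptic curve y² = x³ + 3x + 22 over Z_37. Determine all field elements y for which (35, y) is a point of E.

x³ + 3x + 22 = 43002 ≡ 8 (mod 37).
8 is a non-residue mod 37; no y exists.

none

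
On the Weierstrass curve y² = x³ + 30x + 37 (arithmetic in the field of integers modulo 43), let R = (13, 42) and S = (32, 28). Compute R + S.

(13, 42) + (32, 28). λ = (28 - 42)/(32 - 13) ≡ 29/19 mod 43. 19⁻¹ ≡ 34 (mod 43), so λ ≡ 40.
  x = λ² - 13 - 32 = 1600 - 45 ≡ 7; y = λ·(13 - 7) - 42 ≡ 26. → (7, 26)

(7, 26)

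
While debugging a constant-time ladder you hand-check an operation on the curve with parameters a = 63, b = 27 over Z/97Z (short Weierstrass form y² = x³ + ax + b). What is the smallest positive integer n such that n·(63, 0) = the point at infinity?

2P: (63, 0) + (63, 0): same x and y₁ ≡ -y₂, so the sum is the point at infinity.
2P = the point at infinity, so the order is 2.

2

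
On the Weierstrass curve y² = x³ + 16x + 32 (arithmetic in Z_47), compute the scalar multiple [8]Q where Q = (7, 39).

(18, 29)

Double-and-add on 8 = (1000)₂. Start with Q = (7, 39) for the leading 1-bit.
double: tangent at (7, 39): λ = (3·7² + 16)/(2·39) ≡ 22/31. 31⁻¹ ≡ 44 (mod 47) since 31·44 = 1364 ≡ 1, so λ ≡ 22·44 ≡ 28.
  x = λ² - 7 - 7 = 784 - 14 ≡ 18; y = λ·(7 - 18) - 39 ≡ 29. → (18, 29)
double: tangent at (18, 29): λ = (3·18² + 16)/(2·29) ≡ 1/11. 11⁻¹ ≡ 30 (mod 47) since 11·30 = 330 ≡ 1, so λ ≡ 1·30 ≡ 30.
  x = λ² - 18 - 18 = 900 - 36 ≡ 18; y = λ·(18 - 18) - 29 ≡ 18. → (18, 18)
double: tangent at (18, 18): λ = (3·18² + 16)/(2·18) ≡ 1/36. 36⁻¹ ≡ 17 (mod 47) since 36·17 = 612 ≡ 1, so λ ≡ 1·17 ≡ 17.
  x = λ² - 18 - 18 = 289 - 36 ≡ 18; y = λ·(18 - 18) - 18 ≡ 29. → (18, 29)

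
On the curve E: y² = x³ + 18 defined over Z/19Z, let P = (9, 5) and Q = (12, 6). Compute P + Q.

(9, 5) + (12, 6). λ = (6 - 5)/(12 - 9) ≡ 1/3 mod 19. 3⁻¹ ≡ 13 (mod 19), so λ ≡ 13.
  x = λ² - 9 - 12 = 169 - 21 ≡ 15; y = λ·(9 - 15) - 5 ≡ 12. → (15, 12)

(15, 12)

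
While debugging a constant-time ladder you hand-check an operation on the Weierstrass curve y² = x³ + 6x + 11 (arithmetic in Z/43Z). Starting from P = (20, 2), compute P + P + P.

(15, 6)

Repeated addition: build up to 3P.
2P: tangent at (20, 2): λ = (3·20² + 6)/(2·2) ≡ 2/4. 4⁻¹ ≡ 11 (mod 43), so λ ≡ 2·11 ≡ 22.
  x = λ² - 20 - 20 = 484 - 40 ≡ 14; y = λ·(20 - 14) - 2 ≡ 1. → (14, 1)
3P: (14, 1) + (20, 2). λ = (2 - 1)/(20 - 14) ≡ 1/6 mod 43. 6⁻¹ ≡ 36 (mod 43), so λ ≡ 36.
  x = λ² - 14 - 20 = 1296 - 34 ≡ 15; y = λ·(14 - 15) - 1 ≡ 6. → (15, 6)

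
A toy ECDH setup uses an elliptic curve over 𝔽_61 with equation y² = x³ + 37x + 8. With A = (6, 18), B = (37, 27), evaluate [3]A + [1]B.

(5, 47)

First 3A:
Repeated addition: build up to 3A.
2A: tangent at (6, 18): λ = (3·6² + 37)/(2·18) ≡ 23/36. 36⁻¹ ≡ 39 (mod 61) since 36·39 = 1404 ≡ 1, so λ ≡ 23·39 ≡ 43.
  x = λ² - 6 - 6 = 1849 - 12 ≡ 7; y = λ·(6 - 7) - 18 ≡ 0. → (7, 0)
3A: (7, 0) + (6, 18). λ = (18 - 0)/(6 - 7) ≡ 18/60 mod 61. 60⁻¹ ≡ 60 (mod 61), so λ ≡ 43.
  x = λ² - 7 - 6 = 1849 - 13 ≡ 6; y = λ·(7 - 6) - 0 ≡ 43. → (6, 43)
3A = (6, 43).
Finally 3A + B:
(6, 43) + (37, 27). λ = (27 - 43)/(37 - 6) ≡ 45/31 mod 61. 31⁻¹ ≡ 2 (mod 61), so λ ≡ 29.
  x = λ² - 6 - 37 = 841 - 43 ≡ 5; y = λ·(6 - 5) - 43 ≡ 47. → (5, 47)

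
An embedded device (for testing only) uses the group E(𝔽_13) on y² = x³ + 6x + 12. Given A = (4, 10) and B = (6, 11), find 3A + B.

(6, 2)

First 3A:
Repeated addition: build up to 3A.
2A: tangent at (4, 10): λ = (3·4² + 6)/(2·10) ≡ 2/7. 7⁻¹ ≡ 2 (mod 13) since 7·2 = 14 ≡ 1, so λ ≡ 2·2 ≡ 4.
  x = λ² - 4 - 4 = 16 - 8 ≡ 8; y = λ·(4 - 8) - 10 ≡ 0. → (8, 0)
3A: (8, 0) + (4, 10). λ = (10 - 0)/(4 - 8) ≡ 10/9 mod 13. 9⁻¹ ≡ 3 (mod 13), so λ ≡ 4.
  x = λ² - 8 - 4 = 16 - 12 ≡ 4; y = λ·(8 - 4) - 0 ≡ 3. → (4, 3)
3A = (4, 3).
Finally 3A + B:
(4, 3) + (6, 11). λ = (11 - 3)/(6 - 4) ≡ 8/2 mod 13. 2⁻¹ ≡ 7 (mod 13), so λ ≡ 4.
  x = λ² - 4 - 6 = 16 - 10 ≡ 6; y = λ·(4 - 6) - 3 ≡ 2. → (6, 2)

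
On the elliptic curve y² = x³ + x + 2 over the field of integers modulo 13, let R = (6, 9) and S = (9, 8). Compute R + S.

(1, 11)

(6, 9) + (9, 8). λ = (8 - 9)/(9 - 6) ≡ 12/3 mod 13. 3⁻¹ ≡ 9 (mod 13), so λ ≡ 4.
  x = λ² - 6 - 9 = 16 - 15 ≡ 1; y = λ·(6 - 1) - 9 ≡ 11. → (1, 11)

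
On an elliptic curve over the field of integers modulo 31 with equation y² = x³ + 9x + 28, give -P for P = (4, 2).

(4, 29)

-(4, 2) = (4, -2 mod 31) = (4, 29).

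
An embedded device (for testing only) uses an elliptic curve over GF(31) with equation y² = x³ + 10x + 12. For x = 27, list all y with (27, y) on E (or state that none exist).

1, 30

x³ + 10x + 12 = 19965 ≡ 1 (mod 31).
Square roots of 1 mod 31: 1 and 30 (since 1² = 1 ≡ 1).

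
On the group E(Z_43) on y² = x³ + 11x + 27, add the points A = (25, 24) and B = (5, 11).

(25, 24) + (5, 11). λ = (11 - 24)/(5 - 25) ≡ 30/23 mod 43. 23⁻¹ ≡ 15 (mod 43), so λ ≡ 20.
  x = λ² - 25 - 5 = 400 - 30 ≡ 26; y = λ·(25 - 26) - 24 ≡ 42. → (26, 42)

(26, 42)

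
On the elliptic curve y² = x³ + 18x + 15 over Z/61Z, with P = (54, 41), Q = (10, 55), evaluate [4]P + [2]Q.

(24, 34)

First 4P:
Repeated addition: build up to 4P.
2P: tangent at (54, 41): λ = (3·54² + 18)/(2·41) ≡ 43/21. 21⁻¹ ≡ 32 (mod 61), so λ ≡ 43·32 ≡ 34.
  x = λ² - 54 - 54 = 1156 - 108 ≡ 11; y = λ·(54 - 11) - 41 ≡ 18. → (11, 18)
3P: (11, 18) + (54, 41). λ = (41 - 18)/(54 - 11) ≡ 23/43 mod 61. 43⁻¹ ≡ 44 (mod 61), so λ ≡ 36.
  x = λ² - 11 - 54 = 1296 - 65 ≡ 11; y = λ·(11 - 11) - 18 ≡ 43. → (11, 43)
4P: (11, 43) + (54, 41). λ = (41 - 43)/(54 - 11) ≡ 59/43 mod 61. 43⁻¹ ≡ 44 (mod 61), so λ ≡ 34.
  x = λ² - 11 - 54 = 1156 - 65 ≡ 54; y = λ·(11 - 54) - 43 ≡ 20. → (54, 20)
4P = (54, 20).
Next 2Q:
Repeated addition: build up to 2Q.
2Q: tangent at (10, 55): λ = (3·10² + 18)/(2·55) ≡ 13/49. 49⁻¹ ≡ 5 (mod 61) since 49·5 = 245 ≡ 1, so λ ≡ 13·5 ≡ 4.
  x = λ² - 10 - 10 = 16 - 20 ≡ 57; y = λ·(10 - 57) - 55 ≡ 1. → (57, 1)
2Q = (57, 1).
Finally 4P + 2Q:
(54, 20) + (57, 1). λ = (1 - 20)/(57 - 54) ≡ 42/3 mod 61. 3⁻¹ ≡ 41 (mod 61) since 3·41 = 123 ≡ 1, so λ ≡ 14.
  x = λ² - 54 - 57 = 196 - 111 ≡ 24; y = λ·(54 - 24) - 20 ≡ 34. → (24, 34)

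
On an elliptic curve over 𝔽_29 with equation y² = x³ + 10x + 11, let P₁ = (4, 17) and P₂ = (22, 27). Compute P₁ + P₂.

(23, 24)

(4, 17) + (22, 27). λ = (27 - 17)/(22 - 4) ≡ 10/18 mod 29. 18⁻¹ ≡ 21 (mod 29), so λ ≡ 7.
  x = λ² - 4 - 22 = 49 - 26 ≡ 23; y = λ·(4 - 23) - 17 ≡ 24. → (23, 24)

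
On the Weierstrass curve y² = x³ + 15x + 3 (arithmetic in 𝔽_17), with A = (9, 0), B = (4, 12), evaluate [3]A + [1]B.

First 3A:
Repeated addition: build up to 3A.
2A: (9, 0) + (9, 0): same x and y₁ ≡ -y₂, so the sum is O.
3A: O + (9, 0) = (9, 0) (identity).
3A = (9, 0).
Finally 3A + B:
(9, 0) + (4, 12). λ = (12 - 0)/(4 - 9) ≡ 12/12 mod 17. 12⁻¹ ≡ 10 (mod 17) since 12·10 = 120 ≡ 1, so λ ≡ 1.
  x = λ² - 9 - 4 = 1 - 13 ≡ 5; y = λ·(9 - 5) - 0 ≡ 4. → (5, 4)

(5, 4)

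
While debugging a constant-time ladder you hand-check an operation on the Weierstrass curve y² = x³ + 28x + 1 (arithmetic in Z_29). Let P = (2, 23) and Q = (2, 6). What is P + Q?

The two points share x = 2 and their y-coordinates satisfy 23 + 6 ≡ 0 (mod 29), so they are inverses. Their sum is O.

O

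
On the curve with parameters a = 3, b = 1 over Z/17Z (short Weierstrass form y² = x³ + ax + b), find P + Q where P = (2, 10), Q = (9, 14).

(15, 2)

(2, 10) + (9, 14). λ = (14 - 10)/(9 - 2) ≡ 4/7 mod 17. 7⁻¹ ≡ 5 (mod 17) since 7·5 = 35 ≡ 1, so λ ≡ 3.
  x = λ² - 2 - 9 = 9 - 11 ≡ 15; y = λ·(2 - 15) - 10 ≡ 2. → (15, 2)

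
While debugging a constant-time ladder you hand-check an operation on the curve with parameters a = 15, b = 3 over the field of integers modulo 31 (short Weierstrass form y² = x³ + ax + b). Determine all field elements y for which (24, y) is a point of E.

12, 19

x³ + 15x + 3 = 14187 ≡ 20 (mod 31).
Square roots of 20 mod 31: 12 and 19 (since 12² = 144 ≡ 20).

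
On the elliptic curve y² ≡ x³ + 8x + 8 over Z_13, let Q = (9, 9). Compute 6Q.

(1, 11)

Repeated addition: build up to 6Q.
2Q: tangent at (9, 9): λ = (3·9² + 8)/(2·9) ≡ 4/5. 5⁻¹ ≡ 8 (mod 13), so λ ≡ 4·8 ≡ 6.
  x = λ² - 9 - 9 = 36 - 18 ≡ 5; y = λ·(9 - 5) - 9 ≡ 2. → (5, 2)
3Q: (5, 2) + (9, 9). λ = (9 - 2)/(9 - 5) ≡ 7/4 mod 13. 4⁻¹ ≡ 10 (mod 13), so λ ≡ 5.
  x = λ² - 5 - 9 = 25 - 14 ≡ 11; y = λ·(5 - 11) - 2 ≡ 7. → (11, 7)
4Q: (11, 7) + (9, 9). λ = (9 - 7)/(9 - 11) ≡ 2/11 mod 13. 11⁻¹ ≡ 6 (mod 13), so λ ≡ 12.
  x = λ² - 11 - 9 = 144 - 20 ≡ 7; y = λ·(11 - 7) - 7 ≡ 2. → (7, 2)
5Q: (7, 2) + (9, 9). λ = (9 - 2)/(9 - 7) ≡ 7/2 mod 13. 2⁻¹ ≡ 7 (mod 13) since 2·7 = 14 ≡ 1, so λ ≡ 10.
  x = λ² - 7 - 9 = 100 - 16 ≡ 6; y = λ·(7 - 6) - 2 ≡ 8. → (6, 8)
6Q: (6, 8) + (9, 9). λ = (9 - 8)/(9 - 6) ≡ 1/3 mod 13. 3⁻¹ ≡ 9 (mod 13) since 3·9 = 27 ≡ 1, so λ ≡ 9.
  x = λ² - 6 - 9 = 81 - 15 ≡ 1; y = λ·(6 - 1) - 8 ≡ 11. → (1, 11)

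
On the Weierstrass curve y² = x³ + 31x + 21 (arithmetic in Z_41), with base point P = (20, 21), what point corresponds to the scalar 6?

Double-and-add on 6 = (110)₂. Start with P = (20, 21) for the leading 1-bit.
double: tangent at (20, 21): λ = (3·20² + 31)/(2·21) ≡ 1/1. 1⁻¹ ≡ 1 (mod 41) since 1·1 = 1 ≡ 1, so λ ≡ 1·1 ≡ 1.
  x = λ² - 20 - 20 = 1 - 40 ≡ 2; y = λ·(20 - 2) - 21 ≡ 38. → (2, 38)
add P: (2, 38) + (20, 21). λ = (21 - 38)/(20 - 2) ≡ 24/18 mod 41. 18⁻¹ ≡ 16 (mod 41) since 18·16 = 288 ≡ 1, so λ ≡ 15.
  x = λ² - 2 - 20 = 225 - 22 ≡ 39; y = λ·(2 - 39) - 38 ≡ 22. → (39, 22)
double: tangent at (39, 22): λ = (3·39² + 31)/(2·22) ≡ 2/3. 3⁻¹ ≡ 14 (mod 41), so λ ≡ 2·14 ≡ 28.
  x = λ² - 39 - 39 = 784 - 78 ≡ 9; y = λ·(39 - 9) - 22 ≡ 39. → (9, 39)

(9, 39)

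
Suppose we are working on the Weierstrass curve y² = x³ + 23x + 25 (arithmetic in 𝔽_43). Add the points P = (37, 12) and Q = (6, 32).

(41, 10)

(37, 12) + (6, 32). λ = (32 - 12)/(6 - 37) ≡ 20/12 mod 43. 12⁻¹ ≡ 18 (mod 43) since 12·18 = 216 ≡ 1, so λ ≡ 16.
  x = λ² - 37 - 6 = 256 - 43 ≡ 41; y = λ·(37 - 41) - 12 ≡ 10. → (41, 10)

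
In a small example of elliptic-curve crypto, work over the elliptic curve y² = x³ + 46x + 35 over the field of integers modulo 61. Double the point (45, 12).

tangent at (45, 12): λ = (3·45² + 46)/(2·12) ≡ 21/24. 24⁻¹ ≡ 28 (mod 61) since 24·28 = 672 ≡ 1, so λ ≡ 21·28 ≡ 39.
  x = λ² - 45 - 45 = 1521 - 90 ≡ 28; y = λ·(45 - 28) - 12 ≡ 41. → (28, 41)

(28, 41)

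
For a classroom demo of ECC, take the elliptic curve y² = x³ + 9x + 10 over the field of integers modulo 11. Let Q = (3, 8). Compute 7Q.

Repeated addition: build up to 7Q.
2Q: tangent at (3, 8): λ = (3·3² + 9)/(2·8) ≡ 3/5. 5⁻¹ ≡ 9 (mod 11) since 5·9 = 45 ≡ 1, so λ ≡ 3·9 ≡ 5.
  x = λ² - 3 - 3 = 25 - 6 ≡ 8; y = λ·(3 - 8) - 8 ≡ 0. → (8, 0)
3Q: (8, 0) + (3, 8). λ = (8 - 0)/(3 - 8) ≡ 8/6 mod 11. 6⁻¹ ≡ 2 (mod 11), so λ ≡ 5.
  x = λ² - 8 - 3 = 25 - 11 ≡ 3; y = λ·(8 - 3) - 0 ≡ 3. → (3, 3)
4Q: (3, 3) + (3, 8): same x and y₁ ≡ -y₂, so the sum is O.
5Q: O + (3, 8) = (3, 8) (identity).
6Q: tangent at (3, 8): λ = (3·3² + 9)/(2·8) ≡ 3/5. 5⁻¹ ≡ 9 (mod 11), so λ ≡ 3·9 ≡ 5.
  x = λ² - 3 - 3 = 25 - 6 ≡ 8; y = λ·(3 - 8) - 8 ≡ 0. → (8, 0)
7Q: (8, 0) + (3, 8). λ = (8 - 0)/(3 - 8) ≡ 8/6 mod 11. 6⁻¹ ≡ 2 (mod 11) since 6·2 = 12 ≡ 1, so λ ≡ 5.
  x = λ² - 8 - 3 = 25 - 11 ≡ 3; y = λ·(8 - 3) - 0 ≡ 3. → (3, 3)

(3, 3)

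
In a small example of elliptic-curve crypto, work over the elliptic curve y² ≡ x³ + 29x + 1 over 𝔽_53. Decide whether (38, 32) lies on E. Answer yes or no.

no

y² = 32² ≡ 17; x³ + 29x + 1 = 55975 ≡ 7 (mod 53). 17 ≠ 7.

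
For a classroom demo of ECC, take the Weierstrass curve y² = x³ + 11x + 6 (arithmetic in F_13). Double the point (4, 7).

(2, 7)

tangent at (4, 7): λ = (3·4² + 11)/(2·7) ≡ 7/1. 1⁻¹ ≡ 1 (mod 13) since 1·1 = 1 ≡ 1, so λ ≡ 7·1 ≡ 7.
  x = λ² - 4 - 4 = 49 - 8 ≡ 2; y = λ·(4 - 2) - 7 ≡ 7. → (2, 7)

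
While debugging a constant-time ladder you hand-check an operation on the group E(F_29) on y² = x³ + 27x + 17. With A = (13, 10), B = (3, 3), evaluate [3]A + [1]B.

(1, 4)

First 3A:
Repeated addition: build up to 3A.
2A: tangent at (13, 10): λ = (3·13² + 27)/(2·10) ≡ 12/20. 20⁻¹ ≡ 16 (mod 29), so λ ≡ 12·16 ≡ 18.
  x = λ² - 13 - 13 = 324 - 26 ≡ 8; y = λ·(13 - 8) - 10 ≡ 22. → (8, 22)
3A: (8, 22) + (13, 10). λ = (10 - 22)/(13 - 8) ≡ 17/5 mod 29. 5⁻¹ ≡ 6 (mod 29), so λ ≡ 15.
  x = λ² - 8 - 13 = 225 - 21 ≡ 1; y = λ·(8 - 1) - 22 ≡ 25. → (1, 25)
3A = (1, 25).
Finally 3A + B:
(1, 25) + (3, 3). λ = (3 - 25)/(3 - 1) ≡ 7/2 mod 29. 2⁻¹ ≡ 15 (mod 29) since 2·15 = 30 ≡ 1, so λ ≡ 18.
  x = λ² - 1 - 3 = 324 - 4 ≡ 1; y = λ·(1 - 1) - 25 ≡ 4. → (1, 4)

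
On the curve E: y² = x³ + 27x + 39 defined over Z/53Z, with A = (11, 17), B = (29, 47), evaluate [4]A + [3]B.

(21, 50)

First 4A:
Repeated addition: build up to 4A.
2A: tangent at (11, 17): λ = (3·11² + 27)/(2·17) ≡ 19/34. 34⁻¹ ≡ 39 (mod 53), so λ ≡ 19·39 ≡ 52.
  x = λ² - 11 - 11 = 2704 - 22 ≡ 32; y = λ·(11 - 32) - 17 ≡ 4. → (32, 4)
3A: (32, 4) + (11, 17). λ = (17 - 4)/(11 - 32) ≡ 13/32 mod 53. 32⁻¹ ≡ 5 (mod 53) since 32·5 = 160 ≡ 1, so λ ≡ 12.
  x = λ² - 32 - 11 = 144 - 43 ≡ 48; y = λ·(32 - 48) - 4 ≡ 16. → (48, 16)
4A: (48, 16) + (11, 17). λ = (17 - 16)/(11 - 48) ≡ 1/16 mod 53. 16⁻¹ ≡ 10 (mod 53), so λ ≡ 10.
  x = λ² - 48 - 11 = 100 - 59 ≡ 41; y = λ·(48 - 41) - 16 ≡ 1. → (41, 1)
4A = (41, 1).
Next 3B:
Repeated addition: build up to 3B.
2B: tangent at (29, 47): λ = (3·29² + 27)/(2·47) ≡ 6/41. 41⁻¹ ≡ 22 (mod 53), so λ ≡ 6·22 ≡ 26.
  x = λ² - 29 - 29 = 676 - 58 ≡ 35; y = λ·(29 - 35) - 47 ≡ 9. → (35, 9)
3B: (35, 9) + (29, 47). λ = (47 - 9)/(29 - 35) ≡ 38/47 mod 53. 47⁻¹ ≡ 44 (mod 53) since 47·44 = 2068 ≡ 1, so λ ≡ 29.
  x = λ² - 35 - 29 = 841 - 64 ≡ 35; y = λ·(35 - 35) - 9 ≡ 44. → (35, 44)
3B = (35, 44).
Finally 4A + 3B:
(41, 1) + (35, 44). λ = (44 - 1)/(35 - 41) ≡ 43/47 mod 53. 47⁻¹ ≡ 44 (mod 53), so λ ≡ 37.
  x = λ² - 41 - 35 = 1369 - 76 ≡ 21; y = λ·(41 - 21) - 1 ≡ 50. → (21, 50)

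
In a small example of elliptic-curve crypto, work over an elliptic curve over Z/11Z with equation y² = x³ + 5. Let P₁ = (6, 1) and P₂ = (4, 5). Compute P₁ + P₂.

(6, 1) + (4, 5). λ = (5 - 1)/(4 - 6) ≡ 4/9 mod 11. 9⁻¹ ≡ 5 (mod 11), so λ ≡ 9.
  x = λ² - 6 - 4 = 81 - 10 ≡ 5; y = λ·(6 - 5) - 1 ≡ 8. → (5, 8)

(5, 8)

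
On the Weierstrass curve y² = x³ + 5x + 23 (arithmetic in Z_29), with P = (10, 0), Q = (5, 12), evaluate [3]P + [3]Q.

(8, 13)

First 3P:
Repeated addition: build up to 3P.
2P: (10, 0) + (10, 0): same x and y₁ ≡ -y₂, so the sum is ∞.
3P: ∞ + (10, 0) = (10, 0) (identity).
3P = (10, 0).
Next 3Q:
Repeated addition: build up to 3Q.
2Q: tangent at (5, 12): λ = (3·5² + 5)/(2·12) ≡ 22/24. 24⁻¹ ≡ 23 (mod 29), so λ ≡ 22·23 ≡ 13.
  x = λ² - 5 - 5 = 169 - 10 ≡ 14; y = λ·(5 - 14) - 12 ≡ 16. → (14, 16)
3Q: (14, 16) + (5, 12). λ = (12 - 16)/(5 - 14) ≡ 25/20 mod 29. 20⁻¹ ≡ 16 (mod 29), so λ ≡ 23.
  x = λ² - 14 - 5 = 529 - 19 ≡ 17; y = λ·(14 - 17) - 16 ≡ 2. → (17, 2)
3Q = (17, 2).
Finally 3P + 3Q:
(10, 0) + (17, 2). λ = (2 - 0)/(17 - 10) ≡ 2/7 mod 29. 7⁻¹ ≡ 25 (mod 29) since 7·25 = 175 ≡ 1, so λ ≡ 21.
  x = λ² - 10 - 17 = 441 - 27 ≡ 8; y = λ·(10 - 8) - 0 ≡ 13. → (8, 13)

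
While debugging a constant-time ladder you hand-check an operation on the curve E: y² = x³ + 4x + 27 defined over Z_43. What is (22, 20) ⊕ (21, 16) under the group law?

(16, 4)

(22, 20) + (21, 16). λ = (16 - 20)/(21 - 22) ≡ 39/42 mod 43. 42⁻¹ ≡ 42 (mod 43) since 42·42 = 1764 ≡ 1, so λ ≡ 4.
  x = λ² - 22 - 21 = 16 - 43 ≡ 16; y = λ·(22 - 16) - 20 ≡ 4. → (16, 4)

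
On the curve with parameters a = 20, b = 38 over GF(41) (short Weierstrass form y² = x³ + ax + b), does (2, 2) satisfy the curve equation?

y² = 2² ≡ 4; x³ + 20x + 38 = 86 ≡ 4 (mod 41). 4 = 4.

yes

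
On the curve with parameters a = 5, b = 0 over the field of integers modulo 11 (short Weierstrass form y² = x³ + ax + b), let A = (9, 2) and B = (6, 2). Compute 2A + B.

First 2A:
Repeated addition: build up to 2A.
2A: tangent at (9, 2): λ = (3·9² + 5)/(2·2) ≡ 6/4. 4⁻¹ ≡ 3 (mod 11), so λ ≡ 6·3 ≡ 7.
  x = λ² - 9 - 9 = 49 - 18 ≡ 9; y = λ·(9 - 9) - 2 ≡ 9. → (9, 9)
2A = (9, 9).
Finally 2A + B:
(9, 9) + (6, 2). λ = (2 - 9)/(6 - 9) ≡ 4/8 mod 11. 8⁻¹ ≡ 7 (mod 11) since 8·7 = 56 ≡ 1, so λ ≡ 6.
  x = λ² - 9 - 6 = 36 - 15 ≡ 10; y = λ·(9 - 10) - 9 ≡ 7. → (10, 7)

(10, 7)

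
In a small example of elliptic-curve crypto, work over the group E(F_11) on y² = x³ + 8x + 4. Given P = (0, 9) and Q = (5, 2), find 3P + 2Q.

(5, 2)

First 3P:
Repeated addition: build up to 3P.
2P: tangent at (0, 9): λ = (3·0² + 8)/(2·9) ≡ 8/7. 7⁻¹ ≡ 8 (mod 11) since 7·8 = 56 ≡ 1, so λ ≡ 8·8 ≡ 9.
  x = λ² - 0 - 0 = 81 - 0 ≡ 4; y = λ·(0 - 4) - 9 ≡ 10. → (4, 10)
3P: (4, 10) + (0, 9). λ = (9 - 10)/(0 - 4) ≡ 10/7 mod 11. 7⁻¹ ≡ 8 (mod 11) since 7·8 = 56 ≡ 1, so λ ≡ 3.
  x = λ² - 4 - 0 = 9 - 4 ≡ 5; y = λ·(4 - 5) - 10 ≡ 9. → (5, 9)
3P = (5, 9).
Next 2Q:
Repeated addition: build up to 2Q.
2Q: tangent at (5, 2): λ = (3·5² + 8)/(2·2) ≡ 6/4. 4⁻¹ ≡ 3 (mod 11) since 4·3 = 12 ≡ 1, so λ ≡ 6·3 ≡ 7.
  x = λ² - 5 - 5 = 49 - 10 ≡ 6; y = λ·(5 - 6) - 2 ≡ 2. → (6, 2)
2Q = (6, 2).
Finally 3P + 2Q:
(5, 9) + (6, 2). λ = (2 - 9)/(6 - 5) ≡ 4/1 mod 11. 1⁻¹ ≡ 1 (mod 11) since 1·1 = 1 ≡ 1, so λ ≡ 4.
  x = λ² - 5 - 6 = 16 - 11 ≡ 5; y = λ·(5 - 5) - 9 ≡ 2. → (5, 2)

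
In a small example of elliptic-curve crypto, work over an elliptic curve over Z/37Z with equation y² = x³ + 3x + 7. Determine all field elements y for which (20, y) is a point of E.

x³ + 3x + 7 = 8067 ≡ 1 (mod 37).
Square roots of 1 mod 37: 1 and 36 (since 1² = 1 ≡ 1).

1, 36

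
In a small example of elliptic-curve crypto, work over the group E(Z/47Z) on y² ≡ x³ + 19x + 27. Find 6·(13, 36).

Write P = (13, 36).
Double-and-add on 6 = (110)₂. Start with P = (13, 36) for the leading 1-bit.
double: tangent at (13, 36): λ = (3·13² + 19)/(2·36) ≡ 9/25. 25⁻¹ ≡ 32 (mod 47), so λ ≡ 9·32 ≡ 6.
  x = λ² - 13 - 13 = 36 - 26 ≡ 10; y = λ·(13 - 10) - 36 ≡ 29. → (10, 29)
add P: (10, 29) + (13, 36). λ = (36 - 29)/(13 - 10) ≡ 7/3 mod 47. 3⁻¹ ≡ 16 (mod 47) since 3·16 = 48 ≡ 1, so λ ≡ 18.
  x = λ² - 10 - 13 = 324 - 23 ≡ 19; y = λ·(10 - 19) - 29 ≡ 44. → (19, 44)
double: tangent at (19, 44): λ = (3·19² + 19)/(2·44) ≡ 21/41. 41⁻¹ ≡ 39 (mod 47), so λ ≡ 21·39 ≡ 20.
  x = λ² - 19 - 19 = 400 - 38 ≡ 33; y = λ·(19 - 33) - 44 ≡ 5. → (33, 5)

(33, 5)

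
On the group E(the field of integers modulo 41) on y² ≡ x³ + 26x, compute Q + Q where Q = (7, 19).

tangent at (7, 19): λ = (3·7² + 26)/(2·19) ≡ 9/38. 38⁻¹ ≡ 27 (mod 41), so λ ≡ 9·27 ≡ 38.
  x = λ² - 7 - 7 = 1444 - 14 ≡ 36; y = λ·(7 - 36) - 19 ≡ 27. → (36, 27)

(36, 27)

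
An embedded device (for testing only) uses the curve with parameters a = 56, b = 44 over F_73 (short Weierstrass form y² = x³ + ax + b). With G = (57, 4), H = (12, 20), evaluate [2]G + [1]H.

(29, 54)

First 2G:
Repeated addition: build up to 2G.
2G: tangent at (57, 4): λ = (3·57² + 56)/(2·4) ≡ 21/8. 8⁻¹ ≡ 64 (mod 73) since 8·64 = 512 ≡ 1, so λ ≡ 21·64 ≡ 30.
  x = λ² - 57 - 57 = 900 - 114 ≡ 56; y = λ·(57 - 56) - 4 ≡ 26. → (56, 26)
2G = (56, 26).
Finally 2G + H:
(56, 26) + (12, 20). λ = (20 - 26)/(12 - 56) ≡ 67/29 mod 73. 29⁻¹ ≡ 68 (mod 73), so λ ≡ 30.
  x = λ² - 56 - 12 = 900 - 68 ≡ 29; y = λ·(56 - 29) - 26 ≡ 54. → (29, 54)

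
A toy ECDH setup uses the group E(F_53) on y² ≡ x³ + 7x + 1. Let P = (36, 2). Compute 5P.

Double-and-add on 5 = (101)₂. Start with P = (36, 2) for the leading 1-bit.
double: tangent at (36, 2): λ = (3·36² + 7)/(2·2) ≡ 26/4. 4⁻¹ ≡ 40 (mod 53), so λ ≡ 26·40 ≡ 33.
  x = λ² - 36 - 36 = 1089 - 72 ≡ 10; y = λ·(36 - 10) - 2 ≡ 8. → (10, 8)
double: tangent at (10, 8): λ = (3·10² + 7)/(2·8) ≡ 42/16. 16⁻¹ ≡ 10 (mod 53) since 16·10 = 160 ≡ 1, so λ ≡ 42·10 ≡ 49.
  x = λ² - 10 - 10 = 2401 - 20 ≡ 49; y = λ·(10 - 49) - 8 ≡ 42. → (49, 42)
add P: (49, 42) + (36, 2). λ = (2 - 42)/(36 - 49) ≡ 13/40 mod 53. 40⁻¹ ≡ 4 (mod 53), so λ ≡ 52.
  x = λ² - 49 - 36 = 2704 - 85 ≡ 22; y = λ·(49 - 22) - 42 ≡ 37. → (22, 37)

(22, 37)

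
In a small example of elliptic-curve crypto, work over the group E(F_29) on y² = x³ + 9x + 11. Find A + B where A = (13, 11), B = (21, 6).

(13, 11) + (21, 6). λ = (6 - 11)/(21 - 13) ≡ 24/8 mod 29. 8⁻¹ ≡ 11 (mod 29), so λ ≡ 3.
  x = λ² - 13 - 21 = 9 - 34 ≡ 4; y = λ·(13 - 4) - 11 ≡ 16. → (4, 16)

(4, 16)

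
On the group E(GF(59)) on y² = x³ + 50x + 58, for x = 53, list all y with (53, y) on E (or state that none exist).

none

x³ + 50x + 58 = 151585 ≡ 14 (mod 59).
14 is a non-residue mod 59; no y exists.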